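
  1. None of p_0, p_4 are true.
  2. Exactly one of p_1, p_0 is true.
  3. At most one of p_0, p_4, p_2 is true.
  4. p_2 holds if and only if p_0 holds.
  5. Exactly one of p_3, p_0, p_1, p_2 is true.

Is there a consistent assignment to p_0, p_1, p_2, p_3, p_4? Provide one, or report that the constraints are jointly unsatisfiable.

p_0 = False; p_1 = True; p_2 = False; p_3 = False; p_4 = False

  (1) {p_0, p_4}: 0 true — none ✓
  (2) {p_1, p_0}: 1 true — exactly one ✓
  (3) {p_0, p_4, p_2}: 0 true — at most one ✓
  (4) p_2=F, p_0=F — same ✓
  (5) {p_3, p_0, p_1, p_2}: 1 true — exactly one ✓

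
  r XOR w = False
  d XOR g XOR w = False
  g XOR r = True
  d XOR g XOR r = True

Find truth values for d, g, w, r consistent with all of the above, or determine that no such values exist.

Adding constraints 1, 2, 4 mod 2: every variable appears an even number of times on the left, so the left side is 0.
But the right sides sum to 1 (mod 2). 0 ≠ 1 — the system is inconsistent.

No satisfying assignment exists.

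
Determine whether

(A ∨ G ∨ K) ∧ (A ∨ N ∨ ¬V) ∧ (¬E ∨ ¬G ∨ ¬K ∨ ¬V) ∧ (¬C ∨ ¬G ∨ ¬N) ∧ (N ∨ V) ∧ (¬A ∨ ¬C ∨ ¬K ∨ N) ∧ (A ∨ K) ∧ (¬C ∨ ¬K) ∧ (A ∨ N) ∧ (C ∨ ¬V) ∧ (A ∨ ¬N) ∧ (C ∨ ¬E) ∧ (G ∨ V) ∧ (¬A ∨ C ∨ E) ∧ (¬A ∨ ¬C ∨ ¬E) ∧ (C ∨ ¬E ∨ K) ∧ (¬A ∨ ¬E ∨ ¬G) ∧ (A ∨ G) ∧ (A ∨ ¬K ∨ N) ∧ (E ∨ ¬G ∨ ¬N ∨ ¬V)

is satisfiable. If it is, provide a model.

K = False; A = True; C = True; N = False; G = False; E = False; V = True

Set K = False.
  then (A ∨ K) forces A = True.
Try C = False:
  (C ∨ ¬V) forces V = False.
  (N ∨ V) forces N = True.
  (C ∨ ¬E) forces E = False.
  clause (¬A ∨ C ∨ E) is falsified — backtrack.
So C = True.
  then (¬A ∨ ¬C ∨ ¬E) forces E = False.
Set N = False.
  then (N ∨ V) forces V = True.
Set G = False.
All clauses satisfied.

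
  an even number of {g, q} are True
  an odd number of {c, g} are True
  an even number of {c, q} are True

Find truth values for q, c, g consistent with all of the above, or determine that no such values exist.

Unsatisfiable — no assignment works.

Adding constraints 1, 2, 3 mod 2: every variable appears an even number of times on the left, so the left side is 0.
But the right sides sum to 1 (mod 2). 0 ≠ 1 — the system is inconsistent.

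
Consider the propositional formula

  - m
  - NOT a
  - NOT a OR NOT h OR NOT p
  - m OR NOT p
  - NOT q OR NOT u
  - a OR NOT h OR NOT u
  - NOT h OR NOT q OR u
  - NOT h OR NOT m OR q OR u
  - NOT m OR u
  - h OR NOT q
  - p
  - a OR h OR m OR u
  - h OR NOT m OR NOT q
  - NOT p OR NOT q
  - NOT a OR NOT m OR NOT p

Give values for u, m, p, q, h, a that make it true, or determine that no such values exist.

u = True, m = True, p = True, q = False, h = False, a = False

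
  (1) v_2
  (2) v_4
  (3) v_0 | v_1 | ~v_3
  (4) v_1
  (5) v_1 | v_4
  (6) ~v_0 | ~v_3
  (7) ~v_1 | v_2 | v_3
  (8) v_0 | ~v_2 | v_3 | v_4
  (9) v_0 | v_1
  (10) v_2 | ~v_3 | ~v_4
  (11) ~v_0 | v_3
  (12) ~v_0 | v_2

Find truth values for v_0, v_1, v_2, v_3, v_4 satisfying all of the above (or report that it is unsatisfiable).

Unit clause (v_2) forces v_2 = True.
Unit clause (v_4) forces v_4 = True.
Unit clause (v_1) forces v_1 = True.
Try v_0 = True:
  (~v_0 | ~v_3) forces v_3 = False.
  clause (~v_0 | v_3) is falsified — backtrack.
So v_0 = False.
Set v_3 = True.
All clauses satisfied.

v_0=F; v_1=T; v_2=T; v_3=T; v_4=T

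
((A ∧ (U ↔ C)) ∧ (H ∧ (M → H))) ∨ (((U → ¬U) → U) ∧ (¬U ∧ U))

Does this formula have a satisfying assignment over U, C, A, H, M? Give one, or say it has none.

U: False, C: False, A: True, H: True, M: False

  ((A ∧ (U ↔ C)) ∧ (H ∧ (M → H))) ∨ (((U → ¬U) → U) ∧ (¬U ∧ U)) = True
    (A ∧ (U ↔ C)) ∧ (H ∧ (M → H)) = True
      A ∧ (U ↔ C) = True
        U ↔ C = True
      H ∧ (M → H) = True
        M → H = True
    ((U → ¬U) → U) ∧ (¬U ∧ U) = False
      (U → ¬U) → U = False
        U → ¬U = True
          ¬U = True
      ¬U ∧ U = False
        ¬U = True
The formula evaluates to True.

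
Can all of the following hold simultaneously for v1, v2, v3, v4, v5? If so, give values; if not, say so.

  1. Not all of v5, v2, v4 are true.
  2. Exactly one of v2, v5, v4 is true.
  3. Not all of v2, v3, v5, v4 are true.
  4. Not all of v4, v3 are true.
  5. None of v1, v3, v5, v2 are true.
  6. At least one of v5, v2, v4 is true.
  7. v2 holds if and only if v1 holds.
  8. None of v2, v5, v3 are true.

v1 = False; v2 = False; v3 = False; v4 = True; v5 = False

  (1) {v5, v2, v4}: 1/3 true — not all ✓
  (2) {v2, v5, v4}: 1 true — exactly one ✓
  (3) {v2, v3, v5, v4}: 1/4 true — not all ✓
  (4) {v4, v3}: 1/2 true — not all ✓
  (5) {v1, v3, v5, v2}: 0 true — none ✓
  (6) {v5, v2, v4}: 1 true — at least one ✓
  (7) v2=F, v1=F — same ✓
  (8) {v2, v5, v3}: 0 true — none ✓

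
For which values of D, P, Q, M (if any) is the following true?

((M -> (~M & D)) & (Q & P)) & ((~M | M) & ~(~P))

D: False; P: True; Q: True; M: False

  (M -> (~M & D)) & (Q & P) = True
    M -> (~M & D) = True
      ~M & D = False
        ~M = True
    Q & P = True
  (~M | M) & ~(~P) = True
    ~M | M = True
      ~M = True
    ~(~P) = True
      ~P = False
Both conjuncts True, so the formula holds.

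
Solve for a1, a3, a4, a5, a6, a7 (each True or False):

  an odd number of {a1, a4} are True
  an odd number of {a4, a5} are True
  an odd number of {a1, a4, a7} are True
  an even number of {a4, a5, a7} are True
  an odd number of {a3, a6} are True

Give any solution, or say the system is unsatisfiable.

Adding constraints 1, 2, 3, 4 mod 2: every variable appears an even number of times on the left, so the left side is 0.
But the right sides sum to 1 (mod 2). 0 ≠ 1 — the system is inconsistent.

Unsatisfiable — no assignment works.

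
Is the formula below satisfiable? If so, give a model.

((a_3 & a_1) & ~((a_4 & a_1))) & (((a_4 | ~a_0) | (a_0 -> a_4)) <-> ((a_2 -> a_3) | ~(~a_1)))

a_0 = False; a_1 = True; a_2 = False; a_3 = True; a_4 = False

  (a_3 & a_1) & ~((a_4 & a_1)) = True
    a_3 & a_1 = True
    ~((a_4 & a_1)) = True
      a_4 & a_1 = False
  ((a_4 | ~a_0) | (a_0 -> a_4)) <-> ((a_2 -> a_3) | ~(~a_1)) = True
    (a_4 | ~a_0) | (a_0 -> a_4) = True
      a_4 | ~a_0 = True
        ~a_0 = True
      a_0 -> a_4 = True
    (a_2 -> a_3) | ~(~a_1) = True
      a_2 -> a_3 = True
      ~(~a_1) = True
        ~a_1 = False
Both conjuncts True, so the formula holds.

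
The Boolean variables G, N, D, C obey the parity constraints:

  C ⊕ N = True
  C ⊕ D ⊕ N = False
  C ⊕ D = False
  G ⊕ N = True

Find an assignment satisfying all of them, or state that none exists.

G: True; N: False; D: True; C: True

C ⊕ N = T ⊕ F = True ✓
C ⊕ D ⊕ N = T ⊕ T ⊕ F = False ✓
C ⊕ D = T ⊕ T = False ✓
G ⊕ N = T ⊕ F = True ✓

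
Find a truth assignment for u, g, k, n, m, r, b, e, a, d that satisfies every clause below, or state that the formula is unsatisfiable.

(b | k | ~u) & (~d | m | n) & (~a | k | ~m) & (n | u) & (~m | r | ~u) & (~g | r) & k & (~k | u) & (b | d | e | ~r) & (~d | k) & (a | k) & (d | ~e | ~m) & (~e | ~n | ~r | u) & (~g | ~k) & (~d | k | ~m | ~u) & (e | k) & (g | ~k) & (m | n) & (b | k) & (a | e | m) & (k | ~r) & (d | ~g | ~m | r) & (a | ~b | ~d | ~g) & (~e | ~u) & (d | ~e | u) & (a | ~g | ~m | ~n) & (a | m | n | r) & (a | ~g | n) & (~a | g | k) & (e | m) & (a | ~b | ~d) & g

Case g = True:
  (~g | r) forces r = True.
  (k) forces k = True.
  Clause (~g | ~k) is falsified — contradiction.
Case g = False:
  Clause (g) is falsified — contradiction.
Both cases fail, so the formula is unsatisfiable.

UNSATISFIABLE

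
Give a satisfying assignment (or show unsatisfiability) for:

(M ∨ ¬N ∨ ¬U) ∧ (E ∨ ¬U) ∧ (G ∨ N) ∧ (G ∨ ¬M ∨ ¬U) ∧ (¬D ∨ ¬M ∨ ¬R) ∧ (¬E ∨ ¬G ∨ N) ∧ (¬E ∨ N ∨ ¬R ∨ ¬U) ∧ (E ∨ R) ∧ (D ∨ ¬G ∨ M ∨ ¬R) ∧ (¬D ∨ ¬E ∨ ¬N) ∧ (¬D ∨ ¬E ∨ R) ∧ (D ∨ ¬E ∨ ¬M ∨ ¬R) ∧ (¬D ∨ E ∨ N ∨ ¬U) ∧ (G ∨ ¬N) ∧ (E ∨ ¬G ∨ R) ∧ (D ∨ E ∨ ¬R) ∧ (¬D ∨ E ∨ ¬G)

U: True, D: False, G: True, N: True, M: True, R: False, E: True

Set U = True.
  then (E ∨ ¬U) forces E = True.
Set D = False.
Try G = False:
  (G ∨ N) forces N = True.
  clause (G ∨ ¬N) is falsified — backtrack.
So G = True.
  then (¬E ∨ ¬G ∨ N) forces N = True.
  then (M ∨ ¬N ∨ ¬U) forces M = True.
  then (D ∨ ¬E ∨ ¬M ∨ ¬R) forces R = False.
All clauses satisfied.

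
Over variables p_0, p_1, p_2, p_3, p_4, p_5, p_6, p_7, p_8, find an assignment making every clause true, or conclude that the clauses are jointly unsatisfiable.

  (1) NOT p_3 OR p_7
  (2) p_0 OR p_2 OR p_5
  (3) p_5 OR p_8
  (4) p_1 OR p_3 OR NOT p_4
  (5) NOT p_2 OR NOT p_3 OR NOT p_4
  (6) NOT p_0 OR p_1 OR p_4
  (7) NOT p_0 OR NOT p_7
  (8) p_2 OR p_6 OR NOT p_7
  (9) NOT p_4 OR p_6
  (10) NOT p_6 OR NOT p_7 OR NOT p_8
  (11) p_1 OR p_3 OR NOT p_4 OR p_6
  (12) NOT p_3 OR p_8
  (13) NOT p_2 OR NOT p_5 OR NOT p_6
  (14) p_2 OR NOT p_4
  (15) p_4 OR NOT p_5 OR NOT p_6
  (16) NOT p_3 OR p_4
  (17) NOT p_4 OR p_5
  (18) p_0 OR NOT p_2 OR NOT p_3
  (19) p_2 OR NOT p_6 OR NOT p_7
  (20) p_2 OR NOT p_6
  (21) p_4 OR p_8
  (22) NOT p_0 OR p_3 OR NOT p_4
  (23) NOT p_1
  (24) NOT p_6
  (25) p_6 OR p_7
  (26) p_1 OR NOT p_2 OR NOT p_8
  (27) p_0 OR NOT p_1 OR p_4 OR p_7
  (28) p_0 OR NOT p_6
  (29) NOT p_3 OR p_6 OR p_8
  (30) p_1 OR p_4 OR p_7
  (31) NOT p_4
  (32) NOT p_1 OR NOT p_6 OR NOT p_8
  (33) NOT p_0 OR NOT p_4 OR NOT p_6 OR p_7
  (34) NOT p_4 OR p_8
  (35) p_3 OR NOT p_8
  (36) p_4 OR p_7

The formula is unsatisfiable.

Case p_4 = True:
  Clause (NOT p_4) is falsified — contradiction.
Case p_4 = False:
  (NOT p_3 OR p_4) forces p_3 = False.
  (p_4 OR p_8) forces p_8 = True.
  Clause (p_3 OR NOT p_8) is falsified — contradiction.
Both cases fail, so the formula is unsatisfiable.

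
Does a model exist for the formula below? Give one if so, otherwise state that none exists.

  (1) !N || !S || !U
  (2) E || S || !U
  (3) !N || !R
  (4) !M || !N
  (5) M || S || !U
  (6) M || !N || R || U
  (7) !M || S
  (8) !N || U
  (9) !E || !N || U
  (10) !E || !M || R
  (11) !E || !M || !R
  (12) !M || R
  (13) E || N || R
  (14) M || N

N = False; U = True; R = True; M = True; E = False; S = True

Try N = True:
  (!N || !R) forces R = False.
  (!M || !N) forces M = False.
  (M || !N || R || U) forces U = True.
  (!N || !S || !U) forces S = False.
  clause (M || S || !U) is falsified — backtrack.
So N = False.
  then (M || N) forces M = True.
  then (!M || S) forces S = True.
  then (!M || R) forces R = True.
  then (!E || !M || !R) forces E = False.
Set U = True.
All clauses satisfied.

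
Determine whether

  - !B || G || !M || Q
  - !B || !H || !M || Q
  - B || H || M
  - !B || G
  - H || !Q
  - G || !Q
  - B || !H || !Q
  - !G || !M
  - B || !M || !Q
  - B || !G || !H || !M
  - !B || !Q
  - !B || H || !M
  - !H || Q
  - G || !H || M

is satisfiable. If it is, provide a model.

Set M = True.
  then (!G || !M) forces G = False.
  then (!B || G) forces B = False.
  then (G || !Q) forces Q = False.
  then (!H || Q) forces H = False.
All clauses satisfied.

M = True; Q = False; H = False; G = False; B = False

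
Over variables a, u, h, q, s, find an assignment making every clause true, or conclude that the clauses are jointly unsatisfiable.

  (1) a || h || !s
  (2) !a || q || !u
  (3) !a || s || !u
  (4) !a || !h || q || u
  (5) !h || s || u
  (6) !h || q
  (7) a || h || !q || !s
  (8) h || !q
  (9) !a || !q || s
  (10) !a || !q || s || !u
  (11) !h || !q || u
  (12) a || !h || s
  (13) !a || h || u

a=F, u=T, h=T, q=T, s=T

Set a = False.
Set u = True.
Set h = True.
  then (!h || q) forces q = True.
  then (a || !h || s) forces s = True.
All clauses satisfied.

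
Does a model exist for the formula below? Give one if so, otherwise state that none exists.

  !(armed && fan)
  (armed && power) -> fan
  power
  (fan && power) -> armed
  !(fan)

armed: False, fan: False, power: True

Unit clause (!fan) forces fan = False.
Unit clause (power) forces power = True.
In (!armed || fan || !power) only !armed is left, so armed = False.
All clauses satisfied.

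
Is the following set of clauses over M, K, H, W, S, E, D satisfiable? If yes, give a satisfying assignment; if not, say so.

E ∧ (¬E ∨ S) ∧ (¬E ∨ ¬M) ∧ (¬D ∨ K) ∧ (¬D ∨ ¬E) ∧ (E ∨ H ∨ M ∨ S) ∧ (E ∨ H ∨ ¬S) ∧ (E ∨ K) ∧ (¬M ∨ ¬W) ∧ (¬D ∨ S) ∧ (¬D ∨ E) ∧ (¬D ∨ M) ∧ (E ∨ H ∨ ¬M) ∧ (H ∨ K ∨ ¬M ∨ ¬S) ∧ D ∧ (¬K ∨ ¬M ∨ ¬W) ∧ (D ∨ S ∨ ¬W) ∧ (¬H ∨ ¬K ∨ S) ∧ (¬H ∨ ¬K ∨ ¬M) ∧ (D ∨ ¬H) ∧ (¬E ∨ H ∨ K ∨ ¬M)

No satisfying assignment exists.

Case D = True:
  (E) forces E = True.
  Clause (¬D ∨ ¬E) is falsified — contradiction.
Case D = False:
  Clause (D) is falsified — contradiction.
Both cases fail, so the formula is unsatisfiable.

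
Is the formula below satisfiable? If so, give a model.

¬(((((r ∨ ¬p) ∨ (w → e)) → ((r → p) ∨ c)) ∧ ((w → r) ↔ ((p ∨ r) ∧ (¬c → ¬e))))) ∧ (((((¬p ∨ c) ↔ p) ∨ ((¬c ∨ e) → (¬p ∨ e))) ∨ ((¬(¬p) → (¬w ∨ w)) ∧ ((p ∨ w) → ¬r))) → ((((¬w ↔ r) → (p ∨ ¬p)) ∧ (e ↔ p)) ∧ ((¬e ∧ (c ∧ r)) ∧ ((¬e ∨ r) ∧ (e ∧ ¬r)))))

Case e = True: the conjunct ((((¬p ∨ c) ↔ p) ∨ ((¬c ∨ e) → (¬p ∨ e))) ∨ ((¬(¬p) → (¬w ∨ w)) ∧ ((p ∨ w) → ¬r))) → ((((¬w ↔ r) → (p ∨ ¬p)) ∧ (e ↔ p)) ∧ ((¬e ∧ (c ∧ r)) ∧ ((¬e ∨ r) ∧ (e ∧ ¬r)))) becomes (True ∨ ((¬(¬p) → (¬w ∨ w)) ∧ ((p ∨ w) → ¬r))) → ((((¬w ↔ r) → (p ∨ ¬p)) ∧ p) ∧ False) = False.
Case e = False: the formula simplifies to ¬(((((r ∨ ¬p) ∨ ¬w) → ((r → p) ∨ c)) ∧ ((w → r) ↔ (p ∨ r)))) ∧ ¬(((((¬p ∨ c) ↔ p) ∨ (¬c → ¬p)) ∨ ((¬(¬p) → (¬w ∨ w)) ∧ ((p ∨ w) → ¬r)))).
  p = True: simplifies to ¬((w → r)) ∧ ¬(((c ∨ c) ∨ ((¬w ∨ w) ∧ ¬r))).
    w = True: simplifies to ¬r ∧ ¬(((c ∨ c) ∨ ¬r)).
      r = True: the conjunct ¬r is False.
      r = False: the conjunct ¬(((c ∨ c) ∨ ¬r)) becomes ¬(((c ∨ c) ∨ True)) = False.
    w = False: the conjunct ¬((w → r)) becomes ¬((False → r)) = False.
  p = False: the conjunct ¬(((((¬p ∨ c) ↔ p) ∨ (¬c → ¬p)) ∨ ((¬(¬p) → (¬w ∨ w)) ∧ ((p ∨ w) → ¬r)))) becomes ¬((True ∨ (w → ¬r))) = False.
Both cases fail — unsatisfiable.

Unsatisfiable — no assignment works.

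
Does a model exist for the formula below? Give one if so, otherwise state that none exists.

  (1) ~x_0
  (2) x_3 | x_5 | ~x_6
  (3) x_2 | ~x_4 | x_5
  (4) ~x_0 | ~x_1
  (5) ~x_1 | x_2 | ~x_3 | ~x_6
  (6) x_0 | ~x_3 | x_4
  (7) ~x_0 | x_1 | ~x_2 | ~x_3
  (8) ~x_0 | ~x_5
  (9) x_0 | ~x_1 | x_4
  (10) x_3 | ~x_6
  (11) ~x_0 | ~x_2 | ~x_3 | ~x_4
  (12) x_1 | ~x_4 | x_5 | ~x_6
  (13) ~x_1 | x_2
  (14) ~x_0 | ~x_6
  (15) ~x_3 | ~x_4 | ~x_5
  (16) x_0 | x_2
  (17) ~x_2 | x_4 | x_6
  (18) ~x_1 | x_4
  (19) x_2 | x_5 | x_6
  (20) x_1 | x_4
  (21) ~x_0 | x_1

Unit clause (~x_0) forces x_0 = False.
In (x_0 | x_2) only x_2 is left, so x_2 = True.
Set x_1 = True.
  then (x_0 | ~x_1 | x_4) forces x_4 = True.
Set x_3 = False.
  then (x_3 | ~x_6) forces x_6 = False.
Set x_5 = True.
All clauses satisfied.

x_0=F, x_1=T, x_2=T, x_3=F, x_4=T, x_5=T, x_6=F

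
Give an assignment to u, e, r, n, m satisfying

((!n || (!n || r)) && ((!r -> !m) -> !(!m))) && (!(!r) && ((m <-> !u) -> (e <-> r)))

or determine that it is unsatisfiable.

u: True, e: False, r: True, n: False, m: True

  (!n || (!n || r)) && ((!r -> !m) -> !(!m)) = True
    !n || (!n || r) = True
      !n = True
      !n || r = True
        !n = True
    (!r -> !m) -> !(!m) = True
      !r -> !m = True
        !r = False
        !m = False
      !(!m) = True
        !m = False
  !(!r) && ((m <-> !u) -> (e <-> r)) = True
    !(!r) = True
      !r = False
    (m <-> !u) -> (e <-> r) = True
      m <-> !u = False
        !u = False
      e <-> r = False
Both conjuncts True, so the formula holds.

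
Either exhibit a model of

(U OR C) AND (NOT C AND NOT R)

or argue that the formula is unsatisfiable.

C=F, R=F, U=T

  U OR C = True
  NOT C AND NOT R = True
    NOT C = True
    NOT R = True
Both conjuncts True, so the formula holds.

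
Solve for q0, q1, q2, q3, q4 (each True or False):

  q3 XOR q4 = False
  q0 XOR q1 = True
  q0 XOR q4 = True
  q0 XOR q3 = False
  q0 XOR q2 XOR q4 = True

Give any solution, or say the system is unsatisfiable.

Adding constraints 1, 3, 4 mod 2: every variable appears an even number of times on the left, so the left side is 0.
But the right sides sum to 1 (mod 2). 0 ≠ 1 — the system is inconsistent.

UNSATISFIABLE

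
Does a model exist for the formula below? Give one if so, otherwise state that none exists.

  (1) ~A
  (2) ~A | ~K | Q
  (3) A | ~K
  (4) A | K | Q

Unit clause (~A) forces A = False.
In (A | ~K) only ~K is left, so K = False.
In (A | K | Q) only Q is left, so Q = True.
All clauses satisfied.

K = False, A = False, Q = True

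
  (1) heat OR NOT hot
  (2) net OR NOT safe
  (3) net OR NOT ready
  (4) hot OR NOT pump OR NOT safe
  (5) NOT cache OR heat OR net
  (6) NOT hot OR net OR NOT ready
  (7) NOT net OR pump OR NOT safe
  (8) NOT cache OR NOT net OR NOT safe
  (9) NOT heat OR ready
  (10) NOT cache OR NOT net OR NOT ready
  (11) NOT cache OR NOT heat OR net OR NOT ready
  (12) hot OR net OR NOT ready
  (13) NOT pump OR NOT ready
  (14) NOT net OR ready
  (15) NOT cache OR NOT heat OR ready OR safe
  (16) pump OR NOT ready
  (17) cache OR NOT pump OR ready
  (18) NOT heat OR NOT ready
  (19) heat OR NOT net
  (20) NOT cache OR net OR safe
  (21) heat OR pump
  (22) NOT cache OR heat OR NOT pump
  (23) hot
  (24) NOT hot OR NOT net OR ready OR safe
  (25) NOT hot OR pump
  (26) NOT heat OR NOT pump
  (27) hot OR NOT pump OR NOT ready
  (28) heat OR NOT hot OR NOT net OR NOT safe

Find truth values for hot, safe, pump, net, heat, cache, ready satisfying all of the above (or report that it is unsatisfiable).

UNSATISFIABLE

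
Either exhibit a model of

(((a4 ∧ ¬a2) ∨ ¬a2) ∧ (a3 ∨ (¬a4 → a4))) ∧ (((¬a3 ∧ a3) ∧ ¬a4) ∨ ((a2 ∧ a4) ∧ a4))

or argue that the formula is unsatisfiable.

Case a2 = True: the conjunct (a4 ∧ ¬a2) ∨ ¬a2 becomes (a4 ∧ False) ∨ ¬True = False.
Case a2 = False: the formula simplifies to (a3 ∨ (¬a4 → a4)) ∧ ((¬a3 ∧ a3) ∧ ¬a4).
  a3 = True: the conjunct ¬a3 is False.
  a3 = False: the conjunct a3 is False.
Both cases fail — unsatisfiable.

The formula is unsatisfiable.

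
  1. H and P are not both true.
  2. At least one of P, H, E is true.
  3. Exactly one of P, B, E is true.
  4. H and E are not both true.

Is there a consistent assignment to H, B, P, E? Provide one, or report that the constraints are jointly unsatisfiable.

H: False, B: False, P: False, E: True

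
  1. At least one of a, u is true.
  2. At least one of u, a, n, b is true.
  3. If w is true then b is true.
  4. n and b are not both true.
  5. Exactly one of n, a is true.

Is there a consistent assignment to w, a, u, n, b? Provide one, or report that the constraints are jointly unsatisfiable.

w = True; a = True; u = True; n = False; b = True

  (1) {a, u}: 2 true — at least one ✓
  (2) {u, a, n, b}: 3 true — at least one ✓
  (3) w=T ⇒ b: T ✓
  (4) n=F, b=T — not both ✓
  (5) {n, a}: 1 true — exactly one ✓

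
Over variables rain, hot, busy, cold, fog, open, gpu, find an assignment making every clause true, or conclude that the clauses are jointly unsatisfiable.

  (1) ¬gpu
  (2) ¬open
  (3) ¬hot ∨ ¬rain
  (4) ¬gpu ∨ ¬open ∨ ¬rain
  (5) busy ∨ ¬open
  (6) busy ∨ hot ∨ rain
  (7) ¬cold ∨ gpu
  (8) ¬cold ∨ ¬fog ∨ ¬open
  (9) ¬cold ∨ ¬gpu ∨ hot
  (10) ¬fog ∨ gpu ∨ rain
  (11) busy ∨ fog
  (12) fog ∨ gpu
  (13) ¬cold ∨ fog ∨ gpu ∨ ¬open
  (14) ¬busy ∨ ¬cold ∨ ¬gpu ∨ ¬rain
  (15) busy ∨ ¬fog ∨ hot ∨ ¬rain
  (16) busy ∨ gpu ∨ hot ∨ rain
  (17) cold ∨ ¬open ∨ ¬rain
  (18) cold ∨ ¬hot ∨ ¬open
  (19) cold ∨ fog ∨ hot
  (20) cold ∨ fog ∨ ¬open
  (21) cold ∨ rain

rain=T, hot=F, busy=T, cold=F, fog=T, open=F, gpu=F

Unit clause (¬gpu) forces gpu = False.
Unit clause (¬open) forces open = False.
In (¬cold ∨ gpu) only ¬cold is left, so cold = False.
In (fog ∨ gpu) only fog is left, so fog = True.
In (cold ∨ rain) only rain is left, so rain = True.
In (¬hot ∨ ¬rain) only ¬hot is left, so hot = False.
In (busy ∨ ¬fog ∨ hot ∨ ¬rain) only busy is left, so busy = True.
All clauses satisfied.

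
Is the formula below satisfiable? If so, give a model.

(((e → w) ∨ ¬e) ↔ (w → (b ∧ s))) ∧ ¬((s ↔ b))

e=F; s=F; w=F; b=T

  ((e → w) ∨ ¬e) ↔ (w → (b ∧ s)) = True
    (e → w) ∨ ¬e = True
      e → w = True
      ¬e = True
    w → (b ∧ s) = True
      b ∧ s = False
  ¬((s ↔ b)) = True
    s ↔ b = False
Both conjuncts True, so the formula holds.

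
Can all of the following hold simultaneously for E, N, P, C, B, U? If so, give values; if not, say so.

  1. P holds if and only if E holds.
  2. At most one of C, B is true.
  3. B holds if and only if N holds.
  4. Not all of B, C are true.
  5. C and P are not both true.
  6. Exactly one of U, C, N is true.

E: False, N: True, P: False, C: False, B: True, U: False

  (1) P=F, E=F — same ✓
  (2) {C, B}: 1 true — at most one ✓
  (3) B=T, N=T — same ✓
  (4) {B, C}: 1/2 true — not all ✓
  (5) C=F, P=F — not both ✓
  (6) {U, C, N}: 1 true — exactly one ✓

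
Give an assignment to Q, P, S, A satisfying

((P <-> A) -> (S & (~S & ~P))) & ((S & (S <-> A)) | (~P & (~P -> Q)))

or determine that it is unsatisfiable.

Q=F; P=F; S=T; A=T

  (P <-> A) -> (S & (~S & ~P)) = True
    P <-> A = False
    S & (~S & ~P) = False
      ~S & ~P = False
        ~S = False
        ~P = True
  (S & (S <-> A)) | (~P & (~P -> Q)) = True
    S & (S <-> A) = True
      S <-> A = True
    ~P & (~P -> Q) = False
      ~P = True
      ~P -> Q = False
        ~P = True
Both conjuncts True, so the formula holds.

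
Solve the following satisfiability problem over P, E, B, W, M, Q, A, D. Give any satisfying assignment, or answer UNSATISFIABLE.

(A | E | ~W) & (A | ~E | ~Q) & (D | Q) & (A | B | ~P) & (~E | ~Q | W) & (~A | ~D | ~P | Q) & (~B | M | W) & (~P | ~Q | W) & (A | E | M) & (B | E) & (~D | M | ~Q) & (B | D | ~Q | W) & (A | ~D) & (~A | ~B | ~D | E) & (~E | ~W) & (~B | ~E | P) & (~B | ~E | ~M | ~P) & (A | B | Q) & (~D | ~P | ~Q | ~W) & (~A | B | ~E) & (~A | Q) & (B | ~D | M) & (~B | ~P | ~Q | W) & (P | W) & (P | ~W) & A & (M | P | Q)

P: True, E: False, B: True, W: True, M: True, Q: True, A: True, D: False

Unit clause (A) forces A = True.
In (~A | Q) only Q is left, so Q = True.
Try P = False:
  (P | W) forces W = True.
  clause (P | ~W) is falsified — backtrack.
So P = True.
  then (~P | ~Q | W) forces W = True.
  then (~E | ~W) forces E = False.
  then (~D | ~P | ~Q | ~W) forces D = False.
  then (B | E) forces B = True.
Set M = True.
All clauses satisfied.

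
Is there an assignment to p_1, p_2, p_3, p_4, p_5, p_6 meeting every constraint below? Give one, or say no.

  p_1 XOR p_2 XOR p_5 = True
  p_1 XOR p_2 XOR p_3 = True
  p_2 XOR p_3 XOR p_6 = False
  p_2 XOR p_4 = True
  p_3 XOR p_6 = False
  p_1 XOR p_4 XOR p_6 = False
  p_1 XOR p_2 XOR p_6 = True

p_1: False; p_2: False; p_3: True; p_4: True; p_5: True; p_6: True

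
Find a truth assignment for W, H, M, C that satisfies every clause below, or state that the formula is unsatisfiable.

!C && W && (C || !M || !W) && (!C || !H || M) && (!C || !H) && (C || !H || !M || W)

W=T; H=T; M=F; C=F

Unit clause (!C) forces C = False.
Unit clause (W) forces W = True.
In (C || !M || !W) only !M is left, so M = False.
Set H = True.
Check each clause:
  (!C): !C holds.
  (W): W holds.
  (C || !M || !W): !M holds.
  (!C || !H || M): !C holds.
  (!C || !H): !C holds.
  (C || !H || !M || W): !M holds.
All clauses satisfied.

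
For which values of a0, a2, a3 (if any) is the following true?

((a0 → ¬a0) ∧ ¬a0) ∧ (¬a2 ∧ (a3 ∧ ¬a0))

a0 = False; a2 = False; a3 = True

  (a0 → ¬a0) ∧ ¬a0 = True
    a0 → ¬a0 = True
      ¬a0 = True
    ¬a0 = True
  ¬a2 ∧ (a3 ∧ ¬a0) = True
    ¬a2 = True
    a3 ∧ ¬a0 = True
      ¬a0 = True
Both conjuncts True, so the formula holds.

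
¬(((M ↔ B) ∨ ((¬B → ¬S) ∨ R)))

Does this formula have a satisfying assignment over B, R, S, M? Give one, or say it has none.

B=F; R=F; S=T; M=T

  ¬(((M ↔ B) ∨ ((¬B → ¬S) ∨ R))) = True
    (M ↔ B) ∨ ((¬B → ¬S) ∨ R) = False
      M ↔ B = False
      (¬B → ¬S) ∨ R = False
        ¬B → ¬S = False
          ¬B = True
          ¬S = False
The formula evaluates to True.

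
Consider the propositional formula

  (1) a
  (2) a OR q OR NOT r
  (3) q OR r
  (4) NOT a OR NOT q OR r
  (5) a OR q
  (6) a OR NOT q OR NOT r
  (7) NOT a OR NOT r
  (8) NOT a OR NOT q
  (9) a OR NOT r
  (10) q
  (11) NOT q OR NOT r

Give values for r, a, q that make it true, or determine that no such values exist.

The formula is unsatisfiable.

Case q = True:
  (a) forces a = True.
  Clause (NOT a OR NOT q) is falsified — contradiction.
Case q = False:
  Clause (q) is falsified — contradiction.
Both cases fail, so the formula is unsatisfiable.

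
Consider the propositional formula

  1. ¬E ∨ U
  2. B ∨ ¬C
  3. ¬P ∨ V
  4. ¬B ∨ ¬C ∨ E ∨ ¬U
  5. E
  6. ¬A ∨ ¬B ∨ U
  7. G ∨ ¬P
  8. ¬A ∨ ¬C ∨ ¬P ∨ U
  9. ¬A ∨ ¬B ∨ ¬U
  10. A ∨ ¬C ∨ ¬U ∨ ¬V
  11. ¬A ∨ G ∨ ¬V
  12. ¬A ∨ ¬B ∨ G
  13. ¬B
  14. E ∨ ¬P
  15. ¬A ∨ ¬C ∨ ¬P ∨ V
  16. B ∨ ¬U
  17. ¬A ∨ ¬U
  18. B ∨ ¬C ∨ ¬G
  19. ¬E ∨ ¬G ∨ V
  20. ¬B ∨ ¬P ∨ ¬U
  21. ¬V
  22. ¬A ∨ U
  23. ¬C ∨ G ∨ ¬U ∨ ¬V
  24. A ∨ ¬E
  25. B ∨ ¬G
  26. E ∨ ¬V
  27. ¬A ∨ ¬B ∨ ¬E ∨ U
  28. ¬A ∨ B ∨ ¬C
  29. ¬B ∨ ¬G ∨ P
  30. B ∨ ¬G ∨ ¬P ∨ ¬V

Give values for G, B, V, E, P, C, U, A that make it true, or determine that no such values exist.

Case E = True:
  (¬E ∨ U) forces U = True.
  (¬B) forces B = False.
  Clause (B ∨ ¬U) is falsified — contradiction.
Case E = False:
  Clause (E) is falsified — contradiction.
Both cases fail, so the formula is unsatisfiable.

Unsatisfiable — no assignment works.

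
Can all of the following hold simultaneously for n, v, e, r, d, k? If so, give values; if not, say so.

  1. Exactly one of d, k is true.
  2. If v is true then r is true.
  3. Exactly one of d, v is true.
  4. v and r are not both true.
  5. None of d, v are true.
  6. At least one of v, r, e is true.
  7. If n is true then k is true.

The formula is unsatisfiable.

Case v = True:
  Constraint (5) is violated (v=T) — contradiction.
Case v = False:
  (3) with v=F forces d = True.
  Constraint (5) is violated (d=T) — contradiction.
Both cases fail — unsatisfiable.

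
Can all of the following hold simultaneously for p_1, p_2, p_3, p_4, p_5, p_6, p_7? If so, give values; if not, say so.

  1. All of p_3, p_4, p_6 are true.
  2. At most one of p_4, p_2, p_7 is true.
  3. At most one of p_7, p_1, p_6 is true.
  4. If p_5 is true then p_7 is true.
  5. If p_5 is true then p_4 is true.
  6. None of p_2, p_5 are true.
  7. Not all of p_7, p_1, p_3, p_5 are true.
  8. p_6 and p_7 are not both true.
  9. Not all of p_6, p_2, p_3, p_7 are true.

p_1=F, p_2=F, p_3=T, p_4=T, p_5=F, p_6=T, p_7=F

  (1) {p_3, p_4, p_6}: all 3 true ✓
  (2) {p_4, p_2, p_7}: 1 true — at most one ✓
  (3) {p_7, p_1, p_6}: 1 true — at most one ✓
  (4) p_5=F ⇒ p_7: vacuous ✓
  (5) p_5=F ⇒ p_4: vacuous ✓
  (6) {p_2, p_5}: 0 true — none ✓
  (7) {p_7, p_1, p_3, p_5}: 1/4 true — not all ✓
  (8) p_6=T, p_7=F — not both ✓
  (9) {p_6, p_2, p_3, p_7}: 2/4 true — not all ✓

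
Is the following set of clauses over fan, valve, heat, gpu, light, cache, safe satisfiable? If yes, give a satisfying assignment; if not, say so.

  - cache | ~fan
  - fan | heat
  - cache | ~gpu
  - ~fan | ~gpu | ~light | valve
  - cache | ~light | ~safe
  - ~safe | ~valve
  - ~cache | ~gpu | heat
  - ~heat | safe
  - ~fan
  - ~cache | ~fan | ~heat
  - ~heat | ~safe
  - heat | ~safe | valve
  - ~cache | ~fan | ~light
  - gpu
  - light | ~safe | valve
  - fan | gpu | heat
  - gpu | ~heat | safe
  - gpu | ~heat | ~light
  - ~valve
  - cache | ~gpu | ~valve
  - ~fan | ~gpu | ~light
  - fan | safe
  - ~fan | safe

Unsatisfiable — no assignment works.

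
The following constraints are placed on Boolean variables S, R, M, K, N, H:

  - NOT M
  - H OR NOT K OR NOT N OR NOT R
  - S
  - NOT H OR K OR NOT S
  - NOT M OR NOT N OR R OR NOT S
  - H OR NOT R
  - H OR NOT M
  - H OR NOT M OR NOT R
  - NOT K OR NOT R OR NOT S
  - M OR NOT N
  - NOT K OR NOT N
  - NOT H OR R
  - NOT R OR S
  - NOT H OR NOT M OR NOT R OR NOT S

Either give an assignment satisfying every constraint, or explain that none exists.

Unit clause (NOT M) forces M = False.
Unit clause (S) forces S = True.
In (M OR NOT N) only NOT N is left, so N = False.
Try R = True:
  (H OR NOT R) forces H = True.
  (NOT H OR K OR NOT S) forces K = True.
  clause (NOT K OR NOT R OR NOT S) is falsified — backtrack.
So R = False.
  then (NOT H OR R) forces H = False.
Set K = True.
All clauses satisfied.

S = True; R = False; M = False; K = True; N = False; H = False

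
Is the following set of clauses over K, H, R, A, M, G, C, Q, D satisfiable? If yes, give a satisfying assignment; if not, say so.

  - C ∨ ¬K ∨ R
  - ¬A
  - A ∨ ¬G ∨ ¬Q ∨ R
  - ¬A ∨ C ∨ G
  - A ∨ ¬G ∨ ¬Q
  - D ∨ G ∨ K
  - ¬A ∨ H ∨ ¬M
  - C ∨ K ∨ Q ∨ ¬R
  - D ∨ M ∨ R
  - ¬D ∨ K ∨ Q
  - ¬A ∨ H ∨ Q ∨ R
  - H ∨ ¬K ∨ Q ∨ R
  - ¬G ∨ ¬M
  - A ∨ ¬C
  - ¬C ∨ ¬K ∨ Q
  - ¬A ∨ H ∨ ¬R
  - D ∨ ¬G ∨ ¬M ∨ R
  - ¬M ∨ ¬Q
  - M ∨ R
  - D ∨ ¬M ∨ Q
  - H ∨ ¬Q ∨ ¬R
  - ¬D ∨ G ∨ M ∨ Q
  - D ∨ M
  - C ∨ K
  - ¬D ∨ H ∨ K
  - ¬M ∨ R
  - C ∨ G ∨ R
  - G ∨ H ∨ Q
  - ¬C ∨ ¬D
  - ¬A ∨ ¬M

K = True, H = False, R = True, A = False, M = False, G = True, C = False, Q = False, D = True

Unit clause (¬A) forces A = False.
In (A ∨ ¬C) only ¬C is left, so C = False.
In (C ∨ K) only K is left, so K = True.
In (C ∨ ¬K ∨ R) only R is left, so R = True.
Set H = False.
  then (H ∨ ¬Q ∨ ¬R) forces Q = False.
  then (G ∨ H ∨ Q) forces G = True.
  then (¬G ∨ ¬M) forces M = False.
  then (D ∨ M) forces D = True.
All clauses satisfied.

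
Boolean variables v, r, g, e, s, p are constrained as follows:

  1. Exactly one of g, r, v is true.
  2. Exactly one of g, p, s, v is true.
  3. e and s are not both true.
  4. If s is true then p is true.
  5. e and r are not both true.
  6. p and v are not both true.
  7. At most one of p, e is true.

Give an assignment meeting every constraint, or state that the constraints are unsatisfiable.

v=T, r=F, g=F, e=F, s=F, p=F

  (1) {g, r, v}: 1 true — exactly one ✓
  (2) {g, p, s, v}: 1 true — exactly one ✓
  (3) e=F, s=F — not both ✓
  (4) s=F ⇒ p: vacuous ✓
  (5) e=F, r=F — not both ✓
  (6) p=F, v=T — not both ✓
  (7) {p, e}: 0 true — at most one ✓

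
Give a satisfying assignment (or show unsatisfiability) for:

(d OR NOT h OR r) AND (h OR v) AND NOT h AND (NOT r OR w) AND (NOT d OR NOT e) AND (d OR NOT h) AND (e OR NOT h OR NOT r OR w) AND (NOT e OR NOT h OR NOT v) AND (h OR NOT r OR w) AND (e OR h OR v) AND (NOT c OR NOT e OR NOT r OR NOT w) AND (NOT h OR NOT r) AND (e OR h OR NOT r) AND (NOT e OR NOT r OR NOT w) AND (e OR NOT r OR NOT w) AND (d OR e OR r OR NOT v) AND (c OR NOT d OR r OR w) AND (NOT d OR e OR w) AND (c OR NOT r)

Unit clause (NOT h) forces h = False.
In (h OR v) only v is left, so v = True.
Set w = True.
Set e = False.
  then (e OR h OR NOT r) forces r = False.
  then (d OR e OR r OR NOT v) forces d = True.
Set c = False.
All clauses satisfied.

w: True, e: False, v: True, h: False, r: False, d: True, c: False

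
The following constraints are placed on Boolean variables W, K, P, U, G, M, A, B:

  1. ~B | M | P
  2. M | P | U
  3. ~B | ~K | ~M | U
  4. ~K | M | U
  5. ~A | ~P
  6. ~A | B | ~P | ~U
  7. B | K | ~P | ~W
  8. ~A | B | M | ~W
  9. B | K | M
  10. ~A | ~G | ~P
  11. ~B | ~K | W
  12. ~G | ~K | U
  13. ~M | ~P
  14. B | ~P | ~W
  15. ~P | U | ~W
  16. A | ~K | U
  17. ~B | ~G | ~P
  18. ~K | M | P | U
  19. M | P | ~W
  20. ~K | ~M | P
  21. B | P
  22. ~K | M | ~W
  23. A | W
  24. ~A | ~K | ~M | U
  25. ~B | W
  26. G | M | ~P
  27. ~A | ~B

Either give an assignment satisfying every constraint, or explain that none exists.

W=T, K=F, P=F, U=F, G=T, M=T, A=F, B=T

Try W = False:
  (A | W) forces A = True.
  (~A | ~P) forces P = False.
  (B | P) forces B = True.
  clause (~B | W) is falsified — backtrack.
So W = True.
Set K = False.
Set P = False.
  then (M | P | ~W) forces M = True.
  then (B | P) forces B = True.
  then (~A | ~B) forces A = False.
Set U = False.
Set G = True.
All clauses satisfied.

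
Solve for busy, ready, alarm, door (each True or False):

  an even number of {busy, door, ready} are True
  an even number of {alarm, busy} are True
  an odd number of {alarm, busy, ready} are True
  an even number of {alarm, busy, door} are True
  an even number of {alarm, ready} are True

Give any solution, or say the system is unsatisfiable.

busy: True; ready: True; alarm: True; door: False

{busy, door, ready}: 2 true → even ✓
{alarm, busy}: 2 true → even ✓
{alarm, busy, ready}: 3 true → odd ✓
{alarm, busy, door}: 2 true → even ✓
{alarm, ready}: 2 true → even ✓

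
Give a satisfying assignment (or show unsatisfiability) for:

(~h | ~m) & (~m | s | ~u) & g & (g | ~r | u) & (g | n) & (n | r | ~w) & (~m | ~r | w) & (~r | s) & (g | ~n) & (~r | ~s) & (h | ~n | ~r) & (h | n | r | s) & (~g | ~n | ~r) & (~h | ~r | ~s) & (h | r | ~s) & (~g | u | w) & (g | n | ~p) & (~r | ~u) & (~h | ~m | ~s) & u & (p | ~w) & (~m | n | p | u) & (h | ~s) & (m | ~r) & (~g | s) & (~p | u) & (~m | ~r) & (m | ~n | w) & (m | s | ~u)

Unit clause (g) forces g = True.
Unit clause (u) forces u = True.
In (~g | s) only s is left, so s = True.
In (~r | ~s) only ~r is left, so r = False.
In (h | r | ~s) only h is left, so h = True.
In (~h | ~m | ~s) only ~m is left, so m = False.
Set n = False.
  then (n | r | ~w) forces w = False.
Set p = True.
All clauses satisfied.

n = False, w = False, p = True, g = True, u = True, s = True, r = False, m = False, h = True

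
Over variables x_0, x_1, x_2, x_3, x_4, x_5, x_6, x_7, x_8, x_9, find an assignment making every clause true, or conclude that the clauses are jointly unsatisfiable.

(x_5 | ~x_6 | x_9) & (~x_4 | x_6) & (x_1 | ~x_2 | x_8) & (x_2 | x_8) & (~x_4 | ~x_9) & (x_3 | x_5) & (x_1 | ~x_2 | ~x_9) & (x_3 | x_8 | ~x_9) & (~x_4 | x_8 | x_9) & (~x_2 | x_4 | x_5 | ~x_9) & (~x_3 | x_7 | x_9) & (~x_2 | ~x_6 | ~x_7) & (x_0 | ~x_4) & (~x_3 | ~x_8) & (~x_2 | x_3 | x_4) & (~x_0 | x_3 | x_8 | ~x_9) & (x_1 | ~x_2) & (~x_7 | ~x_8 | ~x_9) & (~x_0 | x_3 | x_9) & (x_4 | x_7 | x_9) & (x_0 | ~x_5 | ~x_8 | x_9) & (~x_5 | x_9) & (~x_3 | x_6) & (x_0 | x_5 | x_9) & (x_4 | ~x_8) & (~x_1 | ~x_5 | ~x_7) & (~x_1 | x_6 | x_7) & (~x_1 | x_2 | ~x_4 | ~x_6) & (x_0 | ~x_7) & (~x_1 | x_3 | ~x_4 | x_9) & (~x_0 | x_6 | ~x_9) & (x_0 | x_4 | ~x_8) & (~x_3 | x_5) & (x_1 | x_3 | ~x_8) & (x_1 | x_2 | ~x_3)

x_0 = False; x_1 = True; x_2 = True; x_3 = True; x_4 = False; x_5 = True; x_6 = True; x_7 = False; x_8 = False; x_9 = True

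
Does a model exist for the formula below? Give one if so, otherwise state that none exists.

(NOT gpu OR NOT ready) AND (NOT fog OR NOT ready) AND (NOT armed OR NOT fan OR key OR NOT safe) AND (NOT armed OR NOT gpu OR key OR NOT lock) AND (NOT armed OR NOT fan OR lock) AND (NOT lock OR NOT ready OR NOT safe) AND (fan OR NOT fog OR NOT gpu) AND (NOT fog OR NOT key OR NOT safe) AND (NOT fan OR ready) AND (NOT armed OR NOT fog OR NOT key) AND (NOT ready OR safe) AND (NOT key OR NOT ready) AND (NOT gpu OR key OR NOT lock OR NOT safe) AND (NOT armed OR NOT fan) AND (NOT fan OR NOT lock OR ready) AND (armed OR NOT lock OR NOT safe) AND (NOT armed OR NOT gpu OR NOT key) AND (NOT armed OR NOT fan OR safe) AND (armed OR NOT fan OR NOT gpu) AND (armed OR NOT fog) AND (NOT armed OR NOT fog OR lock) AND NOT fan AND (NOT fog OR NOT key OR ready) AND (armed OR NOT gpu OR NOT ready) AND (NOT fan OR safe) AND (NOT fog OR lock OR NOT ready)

Unit clause (NOT fan) forces fan = False.
Set lock = False.
Set safe = True.
Set armed = False.
  then (armed OR NOT fog) forces fog = False.
Set key = True.
  then (NOT key OR NOT ready) forces ready = False.
Set gpu = False.
All clauses satisfied.

lock = False; safe = True; armed = False; fan = False; key = True; gpu = False; fog = False; ready = False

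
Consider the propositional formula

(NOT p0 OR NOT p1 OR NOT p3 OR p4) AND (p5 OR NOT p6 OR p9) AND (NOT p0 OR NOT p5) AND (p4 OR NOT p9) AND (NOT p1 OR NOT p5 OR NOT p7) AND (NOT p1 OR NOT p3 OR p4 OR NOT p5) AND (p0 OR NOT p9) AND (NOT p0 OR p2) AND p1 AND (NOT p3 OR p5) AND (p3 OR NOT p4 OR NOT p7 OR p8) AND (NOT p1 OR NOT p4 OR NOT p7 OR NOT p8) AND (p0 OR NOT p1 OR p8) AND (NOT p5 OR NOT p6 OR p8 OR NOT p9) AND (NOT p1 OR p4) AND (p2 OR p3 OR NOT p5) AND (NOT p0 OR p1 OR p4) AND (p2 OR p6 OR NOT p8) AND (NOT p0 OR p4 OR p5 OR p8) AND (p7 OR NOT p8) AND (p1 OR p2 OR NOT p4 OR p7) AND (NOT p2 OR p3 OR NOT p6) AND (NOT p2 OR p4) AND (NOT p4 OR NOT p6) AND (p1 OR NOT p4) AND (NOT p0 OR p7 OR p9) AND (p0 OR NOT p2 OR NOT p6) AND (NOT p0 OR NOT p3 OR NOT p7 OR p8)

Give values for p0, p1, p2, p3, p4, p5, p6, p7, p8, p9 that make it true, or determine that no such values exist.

Unit clause (p1) forces p1 = True.
In (NOT p1 OR p4) only p4 is left, so p4 = True.
In (NOT p4 OR NOT p6) only NOT p6 is left, so p6 = False.
Try p0 = False:
  (p0 OR NOT p9) forces p9 = False.
  (p0 OR NOT p1 OR p8) forces p8 = True.
  (NOT p1 OR NOT p4 OR NOT p7 OR NOT p8) forces p7 = False.
  clause (p7 OR NOT p8) is falsified — backtrack.
So p0 = True.
  then (NOT p0 OR NOT p5) forces p5 = False.
  then (NOT p0 OR p2) forces p2 = True.
  then (NOT p3 OR p5) forces p3 = False.
Set p7 = False.
  then (p7 OR NOT p8) forces p8 = False.
  then (NOT p0 OR p7 OR p9) forces p9 = True.
All clauses satisfied.

p0=T, p1=T, p2=T, p3=F, p4=T, p5=F, p6=F, p7=F, p8=F, p9=T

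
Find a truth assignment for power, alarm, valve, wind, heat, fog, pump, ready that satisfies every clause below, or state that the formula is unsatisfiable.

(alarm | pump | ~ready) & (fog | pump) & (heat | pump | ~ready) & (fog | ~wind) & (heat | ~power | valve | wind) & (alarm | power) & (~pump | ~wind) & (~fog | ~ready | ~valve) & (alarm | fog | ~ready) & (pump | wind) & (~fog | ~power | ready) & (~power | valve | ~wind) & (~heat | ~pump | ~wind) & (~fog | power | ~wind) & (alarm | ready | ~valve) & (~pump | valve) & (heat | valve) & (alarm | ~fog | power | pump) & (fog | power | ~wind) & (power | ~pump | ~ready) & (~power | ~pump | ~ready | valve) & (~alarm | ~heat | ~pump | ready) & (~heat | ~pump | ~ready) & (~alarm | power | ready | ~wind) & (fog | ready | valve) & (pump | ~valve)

Set power = True.
Set alarm = True.
Try valve = False:
  (~power | valve | ~wind) forces wind = False.
  (heat | ~power | valve | wind) forces heat = True.
  (pump | wind) forces pump = True.
  clause (~pump | valve) is falsified — backtrack.
So valve = True.
  then (pump | ~valve) forces pump = True.
  then (~pump | ~wind) forces wind = False.
Set heat = False.
Set fog = False.
Set ready = False.
All clauses satisfied.

power=T, alarm=T, valve=T, wind=F, heat=F, fog=F, pump=T, ready=F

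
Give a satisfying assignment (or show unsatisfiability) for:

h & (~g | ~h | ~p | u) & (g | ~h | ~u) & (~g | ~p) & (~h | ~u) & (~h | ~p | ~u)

h = True; u = False; p = True; g = False

Unit clause (h) forces h = True.
In (~h | ~u) only ~u is left, so u = False.
Set p = True.
  then (~g | ~h | ~p | u) forces g = False.
All clauses satisfied.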